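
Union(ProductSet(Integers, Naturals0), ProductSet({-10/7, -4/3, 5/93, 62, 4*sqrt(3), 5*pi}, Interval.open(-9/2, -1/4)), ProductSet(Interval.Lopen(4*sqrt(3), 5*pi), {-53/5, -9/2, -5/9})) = Union(ProductSet({-10/7, -4/3, 5/93, 62, 4*sqrt(3), 5*pi}, Interval.open(-9/2, -1/4)), ProductSet(Integers, Naturals0), ProductSet(Interval.Lopen(4*sqrt(3), 5*pi), {-53/5, -9/2, -5/9}))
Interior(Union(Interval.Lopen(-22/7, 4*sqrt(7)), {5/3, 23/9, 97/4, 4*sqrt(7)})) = Interval.open(-22/7, 4*sqrt(7))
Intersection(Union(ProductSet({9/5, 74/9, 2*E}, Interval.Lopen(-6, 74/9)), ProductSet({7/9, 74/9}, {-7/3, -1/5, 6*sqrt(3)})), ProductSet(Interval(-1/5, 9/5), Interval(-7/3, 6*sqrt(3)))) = Union(ProductSet({7/9}, {-7/3, -1/5, 6*sqrt(3)}), ProductSet({9/5}, Interval(-7/3, 74/9)))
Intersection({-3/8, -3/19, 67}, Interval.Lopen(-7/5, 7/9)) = {-3/8, -3/19}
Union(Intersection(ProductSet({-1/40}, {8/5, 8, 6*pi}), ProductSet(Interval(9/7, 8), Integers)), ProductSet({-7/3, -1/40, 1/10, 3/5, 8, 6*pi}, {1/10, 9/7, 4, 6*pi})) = ProductSet({-7/3, -1/40, 1/10, 3/5, 8, 6*pi}, {1/10, 9/7, 4, 6*pi})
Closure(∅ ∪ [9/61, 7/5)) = [9/61, 7/5]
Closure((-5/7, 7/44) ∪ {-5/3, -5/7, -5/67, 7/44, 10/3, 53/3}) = {-5/3, 10/3, 53/3} ∪ [-5/7, 7/44]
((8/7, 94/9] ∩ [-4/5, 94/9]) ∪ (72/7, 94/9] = (8/7, 94/9]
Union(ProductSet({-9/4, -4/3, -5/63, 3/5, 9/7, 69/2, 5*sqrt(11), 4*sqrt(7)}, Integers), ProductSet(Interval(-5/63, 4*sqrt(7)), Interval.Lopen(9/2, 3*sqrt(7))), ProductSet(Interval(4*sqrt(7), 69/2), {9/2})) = Union(ProductSet({-9/4, -4/3, -5/63, 3/5, 9/7, 69/2, 5*sqrt(11), 4*sqrt(7)}, Integers), ProductSet(Interval(-5/63, 4*sqrt(7)), Interval.Lopen(9/2, 3*sqrt(7))), ProductSet(Interval(4*sqrt(7), 69/2), {9/2}))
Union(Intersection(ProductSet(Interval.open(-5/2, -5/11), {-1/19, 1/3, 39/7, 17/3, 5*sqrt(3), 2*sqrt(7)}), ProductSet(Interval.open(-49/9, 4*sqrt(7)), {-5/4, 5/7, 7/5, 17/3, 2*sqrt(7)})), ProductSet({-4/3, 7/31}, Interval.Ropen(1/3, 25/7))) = Union(ProductSet({-4/3, 7/31}, Interval.Ropen(1/3, 25/7)), ProductSet(Interval.open(-5/2, -5/11), {17/3, 2*sqrt(7)}))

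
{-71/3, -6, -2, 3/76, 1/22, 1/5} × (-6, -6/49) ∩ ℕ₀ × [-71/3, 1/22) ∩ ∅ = ∅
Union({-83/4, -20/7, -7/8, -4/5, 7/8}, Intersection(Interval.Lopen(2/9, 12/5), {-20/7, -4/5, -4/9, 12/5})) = {-83/4, -20/7, -7/8, -4/5, 7/8, 12/5}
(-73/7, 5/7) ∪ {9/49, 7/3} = (-73/7, 5/7) ∪ {7/3}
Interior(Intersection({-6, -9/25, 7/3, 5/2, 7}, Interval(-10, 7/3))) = EmptySet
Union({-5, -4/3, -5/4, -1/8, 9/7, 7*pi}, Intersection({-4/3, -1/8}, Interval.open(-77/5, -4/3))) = {-5, -4/3, -5/4, -1/8, 9/7, 7*pi}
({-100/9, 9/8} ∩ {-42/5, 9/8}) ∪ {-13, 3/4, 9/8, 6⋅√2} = {-13, 3/4, 9/8, 6⋅√2}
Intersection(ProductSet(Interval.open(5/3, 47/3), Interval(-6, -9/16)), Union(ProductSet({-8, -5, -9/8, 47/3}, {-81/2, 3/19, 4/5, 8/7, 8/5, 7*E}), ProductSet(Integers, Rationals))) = ProductSet(Range(2, 16, 1), Intersection(Interval(-6, -9/16), Rationals))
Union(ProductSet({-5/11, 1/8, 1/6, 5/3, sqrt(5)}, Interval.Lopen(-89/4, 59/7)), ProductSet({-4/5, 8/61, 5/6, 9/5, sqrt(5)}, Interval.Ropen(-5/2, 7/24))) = Union(ProductSet({-4/5, 8/61, 5/6, 9/5, sqrt(5)}, Interval.Ropen(-5/2, 7/24)), ProductSet({-5/11, 1/8, 1/6, 5/3, sqrt(5)}, Interval.Lopen(-89/4, 59/7)))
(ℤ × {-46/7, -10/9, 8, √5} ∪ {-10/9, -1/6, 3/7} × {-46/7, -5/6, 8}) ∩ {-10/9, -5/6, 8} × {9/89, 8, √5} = ({-10/9} × {8}) ∪ ({8} × {8, √5})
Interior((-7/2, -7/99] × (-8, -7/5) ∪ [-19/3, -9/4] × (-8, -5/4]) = ((-19/3, -9/4) × (-8, -5/4)) ∪ ((-19/3, -7/99) × (-8, -7/5))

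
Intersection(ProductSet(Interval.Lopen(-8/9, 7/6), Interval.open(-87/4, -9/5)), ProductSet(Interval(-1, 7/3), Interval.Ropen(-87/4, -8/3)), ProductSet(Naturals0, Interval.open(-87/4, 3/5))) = ProductSet(Range(0, 2, 1), Interval.open(-87/4, -8/3))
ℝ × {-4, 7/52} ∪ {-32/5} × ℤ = ({-32/5} × ℤ) ∪ (ℝ × {-4, 7/52})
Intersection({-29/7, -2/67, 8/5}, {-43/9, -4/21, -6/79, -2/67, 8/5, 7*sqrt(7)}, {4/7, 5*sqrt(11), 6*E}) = EmptySet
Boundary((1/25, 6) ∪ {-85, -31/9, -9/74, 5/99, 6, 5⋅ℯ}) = {-85, -31/9, -9/74, 1/25, 6, 5⋅ℯ}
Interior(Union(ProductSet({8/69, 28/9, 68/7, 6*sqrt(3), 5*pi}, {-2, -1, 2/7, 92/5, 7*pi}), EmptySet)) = EmptySet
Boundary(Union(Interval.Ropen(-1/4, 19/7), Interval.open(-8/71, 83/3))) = {-1/4, 83/3}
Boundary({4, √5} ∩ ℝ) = {4, √5}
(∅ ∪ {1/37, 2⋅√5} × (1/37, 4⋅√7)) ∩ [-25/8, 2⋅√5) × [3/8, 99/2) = {1/37} × [3/8, 4⋅√7)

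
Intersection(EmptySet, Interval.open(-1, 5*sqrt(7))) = EmptySet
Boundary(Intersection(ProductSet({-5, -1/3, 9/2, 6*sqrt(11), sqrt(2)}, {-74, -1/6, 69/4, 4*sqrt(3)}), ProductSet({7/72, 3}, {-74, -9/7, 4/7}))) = EmptySet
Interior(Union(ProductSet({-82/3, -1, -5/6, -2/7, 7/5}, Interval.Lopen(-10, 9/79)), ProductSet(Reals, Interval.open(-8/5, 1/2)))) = ProductSet(Reals, Interval.open(-8/5, 1/2))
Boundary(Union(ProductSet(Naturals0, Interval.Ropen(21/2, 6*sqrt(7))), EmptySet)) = ProductSet(Naturals0, Interval(21/2, 6*sqrt(7)))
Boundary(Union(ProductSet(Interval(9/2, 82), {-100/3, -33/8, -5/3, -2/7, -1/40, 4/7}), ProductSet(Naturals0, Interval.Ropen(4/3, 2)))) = Union(ProductSet(Interval(9/2, 82), {-100/3, -33/8, -5/3, -2/7, -1/40, 4/7}), ProductSet(Naturals0, Interval(4/3, 2)))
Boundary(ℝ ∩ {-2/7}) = {-2/7}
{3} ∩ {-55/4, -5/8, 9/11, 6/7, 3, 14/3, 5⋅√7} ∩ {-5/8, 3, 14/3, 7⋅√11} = {3}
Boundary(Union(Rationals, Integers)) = Reals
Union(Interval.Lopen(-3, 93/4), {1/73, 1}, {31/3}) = Interval.Lopen(-3, 93/4)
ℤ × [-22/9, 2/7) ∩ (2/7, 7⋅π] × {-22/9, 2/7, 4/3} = {1, 2, …, 21} × {-22/9}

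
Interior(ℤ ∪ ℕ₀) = ∅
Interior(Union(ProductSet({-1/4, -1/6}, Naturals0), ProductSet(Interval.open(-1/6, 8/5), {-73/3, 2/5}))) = EmptySet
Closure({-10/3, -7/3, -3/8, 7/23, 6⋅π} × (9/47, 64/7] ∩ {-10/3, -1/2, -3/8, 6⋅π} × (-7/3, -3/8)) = ∅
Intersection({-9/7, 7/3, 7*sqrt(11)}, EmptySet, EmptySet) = EmptySet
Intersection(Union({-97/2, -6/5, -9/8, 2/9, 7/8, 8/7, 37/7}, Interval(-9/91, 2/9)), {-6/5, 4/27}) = {-6/5, 4/27}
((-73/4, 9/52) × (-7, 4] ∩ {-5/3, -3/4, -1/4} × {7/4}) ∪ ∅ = {-5/3, -3/4, -1/4} × {7/4}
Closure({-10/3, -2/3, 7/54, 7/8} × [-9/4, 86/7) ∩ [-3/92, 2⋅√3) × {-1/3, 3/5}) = {7/54, 7/8} × {-1/3, 3/5}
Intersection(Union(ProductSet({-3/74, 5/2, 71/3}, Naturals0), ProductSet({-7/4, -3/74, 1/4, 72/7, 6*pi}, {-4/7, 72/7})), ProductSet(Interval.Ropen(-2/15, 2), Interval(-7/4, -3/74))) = ProductSet({-3/74, 1/4}, {-4/7})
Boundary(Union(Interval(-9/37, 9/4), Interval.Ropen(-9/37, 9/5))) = {-9/37, 9/4}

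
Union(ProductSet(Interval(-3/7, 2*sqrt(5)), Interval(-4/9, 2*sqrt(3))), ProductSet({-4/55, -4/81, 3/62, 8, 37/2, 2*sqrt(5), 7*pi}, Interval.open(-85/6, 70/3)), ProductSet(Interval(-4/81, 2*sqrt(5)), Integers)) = Union(ProductSet({-4/55, -4/81, 3/62, 8, 37/2, 2*sqrt(5), 7*pi}, Interval.open(-85/6, 70/3)), ProductSet(Interval(-3/7, 2*sqrt(5)), Interval(-4/9, 2*sqrt(3))), ProductSet(Interval(-4/81, 2*sqrt(5)), Integers))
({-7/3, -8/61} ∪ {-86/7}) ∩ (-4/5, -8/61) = ∅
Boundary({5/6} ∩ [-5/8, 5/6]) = {5/6}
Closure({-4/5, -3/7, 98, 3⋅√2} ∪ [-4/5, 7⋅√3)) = [-4/5, 7⋅√3] ∪ {98}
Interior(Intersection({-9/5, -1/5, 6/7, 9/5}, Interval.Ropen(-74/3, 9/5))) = EmptySet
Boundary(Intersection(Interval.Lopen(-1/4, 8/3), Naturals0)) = Range(0, 3, 1)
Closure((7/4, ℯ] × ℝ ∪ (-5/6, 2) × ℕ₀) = ([-5/6, 2) × ℕ₀) ∪ ([7/4, ℯ] × ℝ)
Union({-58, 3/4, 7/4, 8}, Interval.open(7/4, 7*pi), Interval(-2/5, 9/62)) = Union({-58, 3/4}, Interval(-2/5, 9/62), Interval.Ropen(7/4, 7*pi))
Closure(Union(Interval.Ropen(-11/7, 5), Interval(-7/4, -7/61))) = Interval(-7/4, 5)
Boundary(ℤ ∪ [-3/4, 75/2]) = {-3/4, 75/2} ∪ (ℤ \ (-3/4, 75/2))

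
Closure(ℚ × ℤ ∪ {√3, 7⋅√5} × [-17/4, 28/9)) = (ℝ × ℤ) ∪ ({√3, 7⋅√5} × [-17/4, 28/9])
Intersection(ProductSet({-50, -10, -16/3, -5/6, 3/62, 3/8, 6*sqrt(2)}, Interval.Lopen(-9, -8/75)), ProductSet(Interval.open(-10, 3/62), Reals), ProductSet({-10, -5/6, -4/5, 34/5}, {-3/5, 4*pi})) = ProductSet({-5/6}, {-3/5})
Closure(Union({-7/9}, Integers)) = Union({-7/9}, Integers)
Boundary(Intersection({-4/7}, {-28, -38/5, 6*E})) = EmptySet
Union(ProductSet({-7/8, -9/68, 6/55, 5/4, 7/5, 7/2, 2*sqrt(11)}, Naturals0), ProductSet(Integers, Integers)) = Union(ProductSet({-7/8, -9/68, 6/55, 5/4, 7/5, 7/2, 2*sqrt(11)}, Naturals0), ProductSet(Integers, Integers))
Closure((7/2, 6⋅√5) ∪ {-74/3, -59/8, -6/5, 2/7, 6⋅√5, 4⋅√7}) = {-74/3, -59/8, -6/5, 2/7} ∪ [7/2, 6⋅√5]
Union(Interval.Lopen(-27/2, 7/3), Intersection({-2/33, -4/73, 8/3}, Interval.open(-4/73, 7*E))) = Union({8/3}, Interval.Lopen(-27/2, 7/3))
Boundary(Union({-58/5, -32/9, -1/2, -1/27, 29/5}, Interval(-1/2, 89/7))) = {-58/5, -32/9, -1/2, 89/7}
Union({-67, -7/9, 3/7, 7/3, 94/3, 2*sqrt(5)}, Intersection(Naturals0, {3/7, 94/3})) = {-67, -7/9, 3/7, 7/3, 94/3, 2*sqrt(5)}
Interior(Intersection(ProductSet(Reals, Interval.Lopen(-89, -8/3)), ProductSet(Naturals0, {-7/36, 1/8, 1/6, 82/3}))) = EmptySet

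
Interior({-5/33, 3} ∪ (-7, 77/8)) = (-7, 77/8)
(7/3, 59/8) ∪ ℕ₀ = ℕ₀ ∪ (7/3, 59/8)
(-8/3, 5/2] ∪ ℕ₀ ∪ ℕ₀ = (-8/3, 5/2] ∪ ℕ₀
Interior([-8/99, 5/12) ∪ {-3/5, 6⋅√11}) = (-8/99, 5/12)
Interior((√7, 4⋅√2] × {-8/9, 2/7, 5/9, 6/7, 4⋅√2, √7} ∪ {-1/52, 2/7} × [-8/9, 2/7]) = ∅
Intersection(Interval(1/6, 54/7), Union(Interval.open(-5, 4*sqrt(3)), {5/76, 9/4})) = Interval.Ropen(1/6, 4*sqrt(3))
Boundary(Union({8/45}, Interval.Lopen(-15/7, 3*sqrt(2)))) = {-15/7, 3*sqrt(2)}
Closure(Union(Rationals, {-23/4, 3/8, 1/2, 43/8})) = Reals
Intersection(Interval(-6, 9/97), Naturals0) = Range(0, 1, 1)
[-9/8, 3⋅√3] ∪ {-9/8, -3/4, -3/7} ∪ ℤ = ℤ ∪ [-9/8, 3⋅√3]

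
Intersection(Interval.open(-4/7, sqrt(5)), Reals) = Interval.open(-4/7, sqrt(5))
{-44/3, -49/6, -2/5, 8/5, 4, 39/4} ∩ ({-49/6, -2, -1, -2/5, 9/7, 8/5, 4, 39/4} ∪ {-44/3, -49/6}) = {-44/3, -49/6, -2/5, 8/5, 4, 39/4}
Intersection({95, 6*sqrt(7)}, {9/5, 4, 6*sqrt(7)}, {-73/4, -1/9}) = EmptySet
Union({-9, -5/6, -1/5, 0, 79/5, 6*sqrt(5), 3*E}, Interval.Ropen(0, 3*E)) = Union({-9, -5/6, -1/5, 79/5, 6*sqrt(5)}, Interval(0, 3*E))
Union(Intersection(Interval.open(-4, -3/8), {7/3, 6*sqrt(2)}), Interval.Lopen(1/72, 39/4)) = Interval.Lopen(1/72, 39/4)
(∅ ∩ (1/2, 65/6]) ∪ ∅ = ∅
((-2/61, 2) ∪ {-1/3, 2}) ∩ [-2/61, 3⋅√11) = (-2/61, 2]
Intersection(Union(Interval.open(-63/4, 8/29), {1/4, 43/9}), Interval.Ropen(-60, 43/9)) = Interval.open(-63/4, 8/29)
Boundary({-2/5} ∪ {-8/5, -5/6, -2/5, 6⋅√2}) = {-8/5, -5/6, -2/5, 6⋅√2}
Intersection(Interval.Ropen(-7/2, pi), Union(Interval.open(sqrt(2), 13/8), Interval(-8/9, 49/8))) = Interval.Ropen(-8/9, pi)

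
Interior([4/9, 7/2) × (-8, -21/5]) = (4/9, 7/2) × (-8, -21/5)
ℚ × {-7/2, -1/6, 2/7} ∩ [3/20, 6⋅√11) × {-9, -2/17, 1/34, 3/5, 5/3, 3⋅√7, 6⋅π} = ∅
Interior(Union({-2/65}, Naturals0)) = EmptySet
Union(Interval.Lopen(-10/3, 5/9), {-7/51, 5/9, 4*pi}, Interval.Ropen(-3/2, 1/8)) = Union({4*pi}, Interval.Lopen(-10/3, 5/9))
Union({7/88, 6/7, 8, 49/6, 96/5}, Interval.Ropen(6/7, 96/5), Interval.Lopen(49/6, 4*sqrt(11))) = Union({7/88}, Interval(6/7, 96/5))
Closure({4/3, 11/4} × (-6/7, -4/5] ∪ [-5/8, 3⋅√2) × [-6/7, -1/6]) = [-5/8, 3⋅√2] × [-6/7, -1/6]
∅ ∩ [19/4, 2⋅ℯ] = ∅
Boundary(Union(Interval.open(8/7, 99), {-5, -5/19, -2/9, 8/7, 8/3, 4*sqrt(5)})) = {-5, -5/19, -2/9, 8/7, 99}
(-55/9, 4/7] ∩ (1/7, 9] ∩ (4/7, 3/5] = ∅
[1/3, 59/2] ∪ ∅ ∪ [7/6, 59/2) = [1/3, 59/2]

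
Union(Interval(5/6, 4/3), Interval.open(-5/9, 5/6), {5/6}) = Interval.Lopen(-5/9, 4/3)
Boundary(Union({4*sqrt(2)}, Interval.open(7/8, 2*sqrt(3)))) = {7/8, 4*sqrt(2), 2*sqrt(3)}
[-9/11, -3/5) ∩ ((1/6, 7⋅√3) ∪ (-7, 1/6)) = [-9/11, -3/5)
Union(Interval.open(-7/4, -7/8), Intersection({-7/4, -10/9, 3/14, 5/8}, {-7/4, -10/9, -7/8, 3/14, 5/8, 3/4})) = Union({3/14, 5/8}, Interval.Ropen(-7/4, -7/8))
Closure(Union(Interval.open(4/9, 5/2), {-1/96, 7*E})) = Union({-1/96, 7*E}, Interval(4/9, 5/2))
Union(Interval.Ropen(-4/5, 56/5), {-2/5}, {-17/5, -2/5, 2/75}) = Union({-17/5}, Interval.Ropen(-4/5, 56/5))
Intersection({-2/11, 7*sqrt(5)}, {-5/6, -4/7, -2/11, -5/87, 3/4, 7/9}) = {-2/11}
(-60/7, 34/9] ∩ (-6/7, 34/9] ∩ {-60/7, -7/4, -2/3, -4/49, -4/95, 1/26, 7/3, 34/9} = {-2/3, -4/49, -4/95, 1/26, 7/3, 34/9}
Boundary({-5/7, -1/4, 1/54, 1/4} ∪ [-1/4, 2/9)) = {-5/7, -1/4, 2/9, 1/4}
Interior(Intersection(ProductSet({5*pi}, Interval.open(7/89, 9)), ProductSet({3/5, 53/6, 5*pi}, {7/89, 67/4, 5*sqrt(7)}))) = EmptySet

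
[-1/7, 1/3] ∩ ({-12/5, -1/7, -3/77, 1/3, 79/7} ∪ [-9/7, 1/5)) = [-1/7, 1/5) ∪ {1/3}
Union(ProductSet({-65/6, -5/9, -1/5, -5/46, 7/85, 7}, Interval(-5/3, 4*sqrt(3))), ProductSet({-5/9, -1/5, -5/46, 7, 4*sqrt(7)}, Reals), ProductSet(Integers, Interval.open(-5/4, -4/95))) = Union(ProductSet({-5/9, -1/5, -5/46, 7, 4*sqrt(7)}, Reals), ProductSet({-65/6, -5/9, -1/5, -5/46, 7/85, 7}, Interval(-5/3, 4*sqrt(3))), ProductSet(Integers, Interval.open(-5/4, -4/95)))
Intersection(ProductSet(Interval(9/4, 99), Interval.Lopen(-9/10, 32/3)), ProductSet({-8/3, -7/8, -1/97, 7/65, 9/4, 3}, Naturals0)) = ProductSet({9/4, 3}, Range(0, 11, 1))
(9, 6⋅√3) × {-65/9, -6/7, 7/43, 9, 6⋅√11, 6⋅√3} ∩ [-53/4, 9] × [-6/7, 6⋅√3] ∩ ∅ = ∅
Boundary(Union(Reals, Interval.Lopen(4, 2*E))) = EmptySet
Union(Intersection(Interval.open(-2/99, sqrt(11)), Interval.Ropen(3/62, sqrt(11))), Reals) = Interval(-oo, oo)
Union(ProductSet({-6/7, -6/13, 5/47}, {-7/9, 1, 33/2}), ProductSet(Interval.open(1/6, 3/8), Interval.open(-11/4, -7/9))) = Union(ProductSet({-6/7, -6/13, 5/47}, {-7/9, 1, 33/2}), ProductSet(Interval.open(1/6, 3/8), Interval.open(-11/4, -7/9)))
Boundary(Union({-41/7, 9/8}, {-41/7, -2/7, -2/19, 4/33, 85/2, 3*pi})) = {-41/7, -2/7, -2/19, 4/33, 9/8, 85/2, 3*pi}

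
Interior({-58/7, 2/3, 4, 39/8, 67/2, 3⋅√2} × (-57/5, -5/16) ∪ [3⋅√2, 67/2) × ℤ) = ∅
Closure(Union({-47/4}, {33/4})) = {-47/4, 33/4}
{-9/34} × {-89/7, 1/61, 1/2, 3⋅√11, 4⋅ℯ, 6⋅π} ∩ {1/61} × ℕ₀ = ∅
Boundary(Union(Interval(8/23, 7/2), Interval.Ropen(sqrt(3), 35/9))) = {8/23, 35/9}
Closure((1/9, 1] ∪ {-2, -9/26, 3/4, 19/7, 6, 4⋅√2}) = {-2, -9/26, 19/7, 6, 4⋅√2} ∪ [1/9, 1]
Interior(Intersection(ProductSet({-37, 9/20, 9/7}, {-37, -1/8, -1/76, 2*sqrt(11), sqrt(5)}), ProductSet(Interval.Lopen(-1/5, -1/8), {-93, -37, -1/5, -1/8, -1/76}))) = EmptySet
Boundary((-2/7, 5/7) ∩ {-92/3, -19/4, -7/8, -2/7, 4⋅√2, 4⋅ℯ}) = ∅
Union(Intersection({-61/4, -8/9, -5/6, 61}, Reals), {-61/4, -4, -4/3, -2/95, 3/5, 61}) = {-61/4, -4, -4/3, -8/9, -5/6, -2/95, 3/5, 61}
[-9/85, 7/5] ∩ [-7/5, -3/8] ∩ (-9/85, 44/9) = ∅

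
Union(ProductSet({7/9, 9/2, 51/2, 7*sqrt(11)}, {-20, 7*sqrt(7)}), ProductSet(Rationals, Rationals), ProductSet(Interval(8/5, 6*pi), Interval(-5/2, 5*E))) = Union(ProductSet({7/9, 9/2, 51/2, 7*sqrt(11)}, {-20, 7*sqrt(7)}), ProductSet(Interval(8/5, 6*pi), Interval(-5/2, 5*E)), ProductSet(Rationals, Rationals))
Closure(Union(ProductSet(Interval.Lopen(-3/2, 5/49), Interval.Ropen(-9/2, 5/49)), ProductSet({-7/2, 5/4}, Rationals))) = Union(ProductSet({-7/2, 5/4}, Union(Interval(-oo, oo), Rationals)), ProductSet({-3/2, 5/49}, Interval(-9/2, 5/49)), ProductSet(Interval(-3/2, 5/49), {-9/2, 5/49}), ProductSet(Interval.Lopen(-3/2, 5/49), Interval.Ropen(-9/2, 5/49)))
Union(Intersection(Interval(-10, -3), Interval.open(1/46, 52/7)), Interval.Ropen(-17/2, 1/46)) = Interval.Ropen(-17/2, 1/46)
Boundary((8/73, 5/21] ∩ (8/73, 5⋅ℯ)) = {8/73, 5/21}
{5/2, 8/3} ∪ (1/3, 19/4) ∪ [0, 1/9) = [0, 1/9) ∪ (1/3, 19/4)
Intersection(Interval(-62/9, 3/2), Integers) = Range(-6, 2, 1)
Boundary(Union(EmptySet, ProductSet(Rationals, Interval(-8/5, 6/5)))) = ProductSet(Reals, Interval(-8/5, 6/5))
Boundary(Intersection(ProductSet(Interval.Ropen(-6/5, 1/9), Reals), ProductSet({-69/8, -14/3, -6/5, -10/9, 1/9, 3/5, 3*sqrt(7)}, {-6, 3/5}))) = ProductSet({-6/5, -10/9}, {-6, 3/5})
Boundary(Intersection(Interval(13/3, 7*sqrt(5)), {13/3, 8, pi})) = {13/3, 8}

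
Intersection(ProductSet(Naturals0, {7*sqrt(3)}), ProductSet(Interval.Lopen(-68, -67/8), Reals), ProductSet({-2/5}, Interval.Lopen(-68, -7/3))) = EmptySet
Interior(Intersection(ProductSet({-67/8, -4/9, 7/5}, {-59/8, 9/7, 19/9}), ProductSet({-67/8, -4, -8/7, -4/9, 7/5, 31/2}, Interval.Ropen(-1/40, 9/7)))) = EmptySet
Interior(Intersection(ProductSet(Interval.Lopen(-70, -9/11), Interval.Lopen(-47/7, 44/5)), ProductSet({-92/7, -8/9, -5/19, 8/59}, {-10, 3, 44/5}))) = EmptySet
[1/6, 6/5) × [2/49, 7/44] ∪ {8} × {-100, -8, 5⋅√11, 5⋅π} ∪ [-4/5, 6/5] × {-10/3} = ([-4/5, 6/5] × {-10/3}) ∪ ([1/6, 6/5) × [2/49, 7/44]) ∪ ({8} × {-100, -8, 5⋅√11, 5⋅π})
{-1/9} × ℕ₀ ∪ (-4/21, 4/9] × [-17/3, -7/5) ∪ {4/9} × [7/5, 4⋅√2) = ({-1/9} × ℕ₀) ∪ ((-4/21, 4/9] × [-17/3, -7/5)) ∪ ({4/9} × [7/5, 4⋅√2))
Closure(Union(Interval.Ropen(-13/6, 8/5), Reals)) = Interval(-oo, oo)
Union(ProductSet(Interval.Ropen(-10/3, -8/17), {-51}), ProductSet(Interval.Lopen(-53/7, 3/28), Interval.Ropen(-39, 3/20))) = Union(ProductSet(Interval.Lopen(-53/7, 3/28), Interval.Ropen(-39, 3/20)), ProductSet(Interval.Ropen(-10/3, -8/17), {-51}))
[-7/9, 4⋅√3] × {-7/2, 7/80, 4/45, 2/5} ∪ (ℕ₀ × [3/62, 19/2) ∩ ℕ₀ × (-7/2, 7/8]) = (ℕ₀ × [3/62, 7/8]) ∪ ([-7/9, 4⋅√3] × {-7/2, 7/80, 4/45, 2/5})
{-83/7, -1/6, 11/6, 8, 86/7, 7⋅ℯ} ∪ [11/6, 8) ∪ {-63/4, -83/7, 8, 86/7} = {-63/4, -83/7, -1/6, 86/7, 7⋅ℯ} ∪ [11/6, 8]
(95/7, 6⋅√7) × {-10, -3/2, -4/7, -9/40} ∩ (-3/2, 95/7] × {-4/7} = ∅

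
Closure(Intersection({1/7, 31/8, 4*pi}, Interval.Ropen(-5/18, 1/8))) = EmptySet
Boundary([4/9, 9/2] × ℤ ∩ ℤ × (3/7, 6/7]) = ∅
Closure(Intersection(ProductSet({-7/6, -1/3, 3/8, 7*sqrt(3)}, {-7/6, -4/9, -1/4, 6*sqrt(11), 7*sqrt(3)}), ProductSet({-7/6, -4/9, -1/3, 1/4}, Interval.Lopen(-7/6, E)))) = ProductSet({-7/6, -1/3}, {-4/9, -1/4})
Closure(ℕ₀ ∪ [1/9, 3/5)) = ℕ₀ ∪ [1/9, 3/5] ∪ (ℕ₀ \ (1/9, 3/5))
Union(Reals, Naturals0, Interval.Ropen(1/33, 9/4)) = Interval(-oo, oo)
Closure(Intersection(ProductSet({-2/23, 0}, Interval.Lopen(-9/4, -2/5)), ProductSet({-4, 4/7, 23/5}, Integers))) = EmptySet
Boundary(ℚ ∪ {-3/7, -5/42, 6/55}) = ℝ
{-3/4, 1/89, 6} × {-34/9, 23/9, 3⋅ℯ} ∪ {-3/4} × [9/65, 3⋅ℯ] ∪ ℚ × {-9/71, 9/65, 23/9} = (ℚ × {-9/71, 9/65, 23/9}) ∪ ({-3/4} × [9/65, 3⋅ℯ]) ∪ ({-3/4, 1/89, 6} × {-34/9, 23/9, 3⋅ℯ})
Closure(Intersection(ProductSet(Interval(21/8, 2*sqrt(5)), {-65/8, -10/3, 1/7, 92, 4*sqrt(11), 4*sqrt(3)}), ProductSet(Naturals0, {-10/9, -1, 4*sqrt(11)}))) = ProductSet(Range(3, 5, 1), {4*sqrt(11)})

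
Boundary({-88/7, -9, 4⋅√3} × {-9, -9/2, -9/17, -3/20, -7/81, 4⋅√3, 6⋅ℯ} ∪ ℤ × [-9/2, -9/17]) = (ℤ × [-9/2, -9/17]) ∪ ({-88/7, -9, 4⋅√3} × {-9, -9/2, -9/17, -3/20, -7/81, 4⋅√3, 6⋅ℯ})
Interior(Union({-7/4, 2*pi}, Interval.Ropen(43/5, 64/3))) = Interval.open(43/5, 64/3)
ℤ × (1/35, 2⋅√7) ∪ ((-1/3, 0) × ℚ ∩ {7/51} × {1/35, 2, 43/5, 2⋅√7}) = ℤ × (1/35, 2⋅√7)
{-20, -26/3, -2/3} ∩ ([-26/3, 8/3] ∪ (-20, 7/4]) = {-26/3, -2/3}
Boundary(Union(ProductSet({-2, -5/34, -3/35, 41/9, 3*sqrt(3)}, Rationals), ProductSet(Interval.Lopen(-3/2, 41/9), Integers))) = Union(ProductSet({-2, -5/34, -3/35, 41/9, 3*sqrt(3)}, Reals), ProductSet(Interval(-3/2, 41/9), Integers))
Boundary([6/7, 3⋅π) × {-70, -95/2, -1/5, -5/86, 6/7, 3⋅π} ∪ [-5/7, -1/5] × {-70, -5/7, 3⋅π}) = ([-5/7, -1/5] × {-70, -5/7, 3⋅π}) ∪ ([6/7, 3⋅π] × {-70, -95/2, -1/5, -5/86, 6/7, 3⋅π})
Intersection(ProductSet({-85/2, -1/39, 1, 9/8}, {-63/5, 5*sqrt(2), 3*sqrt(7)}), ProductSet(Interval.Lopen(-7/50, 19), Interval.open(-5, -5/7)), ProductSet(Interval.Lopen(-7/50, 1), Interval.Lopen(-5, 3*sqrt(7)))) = EmptySet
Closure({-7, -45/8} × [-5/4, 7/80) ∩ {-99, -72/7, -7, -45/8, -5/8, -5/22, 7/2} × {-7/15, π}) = {-7, -45/8} × {-7/15}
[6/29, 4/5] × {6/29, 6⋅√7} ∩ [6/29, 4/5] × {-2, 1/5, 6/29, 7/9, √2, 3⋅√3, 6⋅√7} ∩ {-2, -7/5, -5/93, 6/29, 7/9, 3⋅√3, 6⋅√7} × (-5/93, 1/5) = ∅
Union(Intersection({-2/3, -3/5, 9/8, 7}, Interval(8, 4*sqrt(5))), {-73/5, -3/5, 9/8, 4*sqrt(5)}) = {-73/5, -3/5, 9/8, 4*sqrt(5)}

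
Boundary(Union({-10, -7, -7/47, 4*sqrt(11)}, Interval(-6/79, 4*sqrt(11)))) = {-10, -7, -7/47, -6/79, 4*sqrt(11)}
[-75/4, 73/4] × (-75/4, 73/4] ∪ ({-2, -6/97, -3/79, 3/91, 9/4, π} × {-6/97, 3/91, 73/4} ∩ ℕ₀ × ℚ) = [-75/4, 73/4] × (-75/4, 73/4]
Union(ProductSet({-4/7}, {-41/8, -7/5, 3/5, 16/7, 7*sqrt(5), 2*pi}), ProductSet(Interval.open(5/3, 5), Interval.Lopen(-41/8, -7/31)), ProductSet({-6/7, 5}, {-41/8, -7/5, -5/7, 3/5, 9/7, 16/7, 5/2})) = Union(ProductSet({-4/7}, {-41/8, -7/5, 3/5, 16/7, 7*sqrt(5), 2*pi}), ProductSet({-6/7, 5}, {-41/8, -7/5, -5/7, 3/5, 9/7, 16/7, 5/2}), ProductSet(Interval.open(5/3, 5), Interval.Lopen(-41/8, -7/31)))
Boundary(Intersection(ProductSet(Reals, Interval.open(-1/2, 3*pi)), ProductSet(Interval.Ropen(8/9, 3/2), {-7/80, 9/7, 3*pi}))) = ProductSet(Interval(8/9, 3/2), {-7/80, 9/7})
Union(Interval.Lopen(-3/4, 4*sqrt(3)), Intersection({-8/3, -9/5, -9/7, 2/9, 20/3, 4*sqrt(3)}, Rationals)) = Union({-8/3, -9/5, -9/7}, Interval.Lopen(-3/4, 4*sqrt(3)))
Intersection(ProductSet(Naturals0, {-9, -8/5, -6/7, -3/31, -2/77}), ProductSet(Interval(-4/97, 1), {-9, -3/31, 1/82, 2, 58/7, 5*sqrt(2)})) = ProductSet(Range(0, 2, 1), {-9, -3/31})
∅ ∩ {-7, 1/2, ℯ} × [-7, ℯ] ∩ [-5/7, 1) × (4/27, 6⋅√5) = ∅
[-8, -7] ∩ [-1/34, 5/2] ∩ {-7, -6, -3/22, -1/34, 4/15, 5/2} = ∅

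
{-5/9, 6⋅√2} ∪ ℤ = ℤ ∪ {-5/9, 6⋅√2}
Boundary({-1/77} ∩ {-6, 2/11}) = ∅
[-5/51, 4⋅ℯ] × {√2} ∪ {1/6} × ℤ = ({1/6} × ℤ) ∪ ([-5/51, 4⋅ℯ] × {√2})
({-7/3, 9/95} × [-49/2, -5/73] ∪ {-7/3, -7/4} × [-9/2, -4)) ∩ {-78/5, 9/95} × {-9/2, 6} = {9/95} × {-9/2}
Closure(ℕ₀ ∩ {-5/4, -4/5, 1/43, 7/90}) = ∅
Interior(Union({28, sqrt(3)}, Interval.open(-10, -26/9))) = Interval.open(-10, -26/9)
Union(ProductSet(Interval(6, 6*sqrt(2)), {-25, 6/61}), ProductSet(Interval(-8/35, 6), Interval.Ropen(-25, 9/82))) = Union(ProductSet(Interval(-8/35, 6), Interval.Ropen(-25, 9/82)), ProductSet(Interval(6, 6*sqrt(2)), {-25, 6/61}))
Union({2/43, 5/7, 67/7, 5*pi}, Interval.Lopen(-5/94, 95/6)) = Interval.Lopen(-5/94, 95/6)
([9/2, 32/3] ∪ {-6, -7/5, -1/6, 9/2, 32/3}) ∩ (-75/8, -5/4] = {-6, -7/5}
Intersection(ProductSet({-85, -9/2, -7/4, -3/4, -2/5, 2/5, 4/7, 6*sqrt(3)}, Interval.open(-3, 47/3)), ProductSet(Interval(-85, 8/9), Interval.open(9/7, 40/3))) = ProductSet({-85, -9/2, -7/4, -3/4, -2/5, 2/5, 4/7}, Interval.open(9/7, 40/3))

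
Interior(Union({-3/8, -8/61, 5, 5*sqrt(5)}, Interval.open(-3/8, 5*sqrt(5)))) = Interval.open(-3/8, 5*sqrt(5))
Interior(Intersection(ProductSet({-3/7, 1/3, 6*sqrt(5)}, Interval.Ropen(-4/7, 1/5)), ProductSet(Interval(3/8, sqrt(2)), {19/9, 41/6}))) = EmptySet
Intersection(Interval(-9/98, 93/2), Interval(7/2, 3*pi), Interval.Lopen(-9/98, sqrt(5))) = EmptySet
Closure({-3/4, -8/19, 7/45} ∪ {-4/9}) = {-3/4, -4/9, -8/19, 7/45}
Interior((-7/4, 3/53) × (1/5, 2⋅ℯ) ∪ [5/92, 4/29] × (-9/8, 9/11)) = ([5/92, 4/29) × (1/5, 9/11)) ∪ ((5/92, 4/29) × (-9/8, 9/11)) ∪ ((-7/4, 3/53) × (1/5, 2⋅ℯ))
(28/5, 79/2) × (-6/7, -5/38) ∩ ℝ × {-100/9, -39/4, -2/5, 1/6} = (28/5, 79/2) × {-2/5}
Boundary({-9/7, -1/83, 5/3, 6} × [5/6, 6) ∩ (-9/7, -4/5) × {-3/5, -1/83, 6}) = ∅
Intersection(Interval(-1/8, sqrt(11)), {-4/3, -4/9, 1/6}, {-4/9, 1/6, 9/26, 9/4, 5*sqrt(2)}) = {1/6}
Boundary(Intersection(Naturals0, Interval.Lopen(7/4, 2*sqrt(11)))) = Range(2, 7, 1)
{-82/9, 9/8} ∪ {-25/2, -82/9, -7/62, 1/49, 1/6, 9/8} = {-25/2, -82/9, -7/62, 1/49, 1/6, 9/8}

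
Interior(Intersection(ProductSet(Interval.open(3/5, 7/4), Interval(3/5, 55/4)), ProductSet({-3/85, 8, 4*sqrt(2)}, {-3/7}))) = EmptySet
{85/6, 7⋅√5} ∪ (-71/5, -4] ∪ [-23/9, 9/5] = (-71/5, -4] ∪ [-23/9, 9/5] ∪ {85/6, 7⋅√5}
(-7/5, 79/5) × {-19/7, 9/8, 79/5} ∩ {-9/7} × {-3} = ∅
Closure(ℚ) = ℝ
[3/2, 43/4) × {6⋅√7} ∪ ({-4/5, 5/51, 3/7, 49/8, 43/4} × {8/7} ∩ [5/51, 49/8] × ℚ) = ({5/51, 3/7, 49/8} × {8/7}) ∪ ([3/2, 43/4) × {6⋅√7})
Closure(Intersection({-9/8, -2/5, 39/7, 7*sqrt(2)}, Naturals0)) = EmptySet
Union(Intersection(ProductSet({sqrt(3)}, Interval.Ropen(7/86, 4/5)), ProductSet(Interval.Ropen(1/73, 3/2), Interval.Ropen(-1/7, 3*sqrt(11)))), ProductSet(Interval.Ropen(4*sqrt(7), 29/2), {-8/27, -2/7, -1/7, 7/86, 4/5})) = ProductSet(Interval.Ropen(4*sqrt(7), 29/2), {-8/27, -2/7, -1/7, 7/86, 4/5})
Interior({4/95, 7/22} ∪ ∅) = ∅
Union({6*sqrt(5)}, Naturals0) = Union({6*sqrt(5)}, Naturals0)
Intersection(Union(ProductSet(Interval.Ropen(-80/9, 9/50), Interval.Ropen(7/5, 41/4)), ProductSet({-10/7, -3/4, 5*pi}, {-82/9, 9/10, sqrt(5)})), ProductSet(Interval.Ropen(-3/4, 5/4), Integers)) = ProductSet(Interval.Ropen(-3/4, 9/50), Range(2, 11, 1))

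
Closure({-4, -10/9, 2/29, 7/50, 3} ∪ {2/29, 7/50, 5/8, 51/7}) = {-4, -10/9, 2/29, 7/50, 5/8, 3, 51/7}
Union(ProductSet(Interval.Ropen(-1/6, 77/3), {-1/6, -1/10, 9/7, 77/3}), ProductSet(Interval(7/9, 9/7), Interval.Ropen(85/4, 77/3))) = Union(ProductSet(Interval.Ropen(-1/6, 77/3), {-1/6, -1/10, 9/7, 77/3}), ProductSet(Interval(7/9, 9/7), Interval.Ropen(85/4, 77/3)))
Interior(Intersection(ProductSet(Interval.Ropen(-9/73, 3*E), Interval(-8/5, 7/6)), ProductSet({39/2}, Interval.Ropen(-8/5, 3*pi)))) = EmptySet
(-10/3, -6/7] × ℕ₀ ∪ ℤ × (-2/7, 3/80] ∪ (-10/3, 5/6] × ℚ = (ℤ × (-2/7, 3/80]) ∪ ((-10/3, 5/6] × ℚ)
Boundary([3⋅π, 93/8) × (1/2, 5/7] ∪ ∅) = ({93/8, 3⋅π} × [1/2, 5/7]) ∪ ([3⋅π, 93/8] × {1/2, 5/7})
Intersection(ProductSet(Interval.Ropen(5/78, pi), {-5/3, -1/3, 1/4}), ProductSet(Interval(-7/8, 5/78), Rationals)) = ProductSet({5/78}, {-5/3, -1/3, 1/4})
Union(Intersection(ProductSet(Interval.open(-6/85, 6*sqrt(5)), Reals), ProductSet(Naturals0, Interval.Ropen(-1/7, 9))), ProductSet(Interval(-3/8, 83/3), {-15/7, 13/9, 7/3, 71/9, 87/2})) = Union(ProductSet(Interval(-3/8, 83/3), {-15/7, 13/9, 7/3, 71/9, 87/2}), ProductSet(Range(0, 14, 1), Interval.Ropen(-1/7, 9)))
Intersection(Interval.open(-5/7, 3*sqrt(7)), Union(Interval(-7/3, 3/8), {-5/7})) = Interval.Lopen(-5/7, 3/8)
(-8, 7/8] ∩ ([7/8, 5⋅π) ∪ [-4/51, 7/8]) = [-4/51, 7/8]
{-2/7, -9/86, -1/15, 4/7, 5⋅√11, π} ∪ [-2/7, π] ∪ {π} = [-2/7, π] ∪ {5⋅√11}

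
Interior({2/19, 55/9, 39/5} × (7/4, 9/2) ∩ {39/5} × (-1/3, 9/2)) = ∅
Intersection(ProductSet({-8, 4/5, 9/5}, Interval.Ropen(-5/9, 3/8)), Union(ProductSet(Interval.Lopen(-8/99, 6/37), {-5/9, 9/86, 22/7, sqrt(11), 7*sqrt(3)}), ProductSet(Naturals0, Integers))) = EmptySet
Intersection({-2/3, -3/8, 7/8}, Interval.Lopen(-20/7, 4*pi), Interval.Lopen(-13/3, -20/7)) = EmptySet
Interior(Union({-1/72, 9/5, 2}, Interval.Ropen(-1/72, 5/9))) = Interval.open(-1/72, 5/9)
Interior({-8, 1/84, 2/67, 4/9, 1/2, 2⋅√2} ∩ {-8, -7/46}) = ∅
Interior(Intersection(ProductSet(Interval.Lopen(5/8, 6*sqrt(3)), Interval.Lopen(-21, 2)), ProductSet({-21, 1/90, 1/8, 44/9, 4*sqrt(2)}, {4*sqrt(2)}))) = EmptySet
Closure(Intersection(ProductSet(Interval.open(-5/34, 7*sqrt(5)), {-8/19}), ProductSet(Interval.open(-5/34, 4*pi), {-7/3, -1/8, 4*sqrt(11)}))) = EmptySet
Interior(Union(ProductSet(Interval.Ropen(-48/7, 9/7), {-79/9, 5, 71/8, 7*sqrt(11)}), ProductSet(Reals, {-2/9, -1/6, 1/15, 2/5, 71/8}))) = EmptySet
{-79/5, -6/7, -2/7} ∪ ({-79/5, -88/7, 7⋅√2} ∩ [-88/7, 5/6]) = {-79/5, -88/7, -6/7, -2/7}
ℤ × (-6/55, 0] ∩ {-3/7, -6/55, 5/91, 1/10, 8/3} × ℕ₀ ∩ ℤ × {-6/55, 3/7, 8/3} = ∅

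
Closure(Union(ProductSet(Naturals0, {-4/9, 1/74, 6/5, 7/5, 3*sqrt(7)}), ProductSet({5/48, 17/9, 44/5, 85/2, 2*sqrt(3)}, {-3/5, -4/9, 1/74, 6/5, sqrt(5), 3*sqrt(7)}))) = Union(ProductSet({5/48, 17/9, 44/5, 85/2, 2*sqrt(3)}, {-3/5, -4/9, 1/74, 6/5, sqrt(5), 3*sqrt(7)}), ProductSet(Naturals0, {-4/9, 1/74, 6/5, 7/5, 3*sqrt(7)}))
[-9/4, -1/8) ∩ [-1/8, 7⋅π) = ∅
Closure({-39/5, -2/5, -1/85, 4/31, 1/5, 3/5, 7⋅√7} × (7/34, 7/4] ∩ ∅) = ∅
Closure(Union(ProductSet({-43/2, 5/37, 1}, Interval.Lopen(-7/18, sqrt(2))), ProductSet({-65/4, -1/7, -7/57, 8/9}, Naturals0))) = Union(ProductSet({-43/2, 5/37, 1}, Interval(-7/18, sqrt(2))), ProductSet({-65/4, -1/7, -7/57, 8/9}, Naturals0))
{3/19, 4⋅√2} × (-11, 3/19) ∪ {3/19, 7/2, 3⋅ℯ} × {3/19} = ({3/19, 7/2, 3⋅ℯ} × {3/19}) ∪ ({3/19, 4⋅√2} × (-11, 3/19))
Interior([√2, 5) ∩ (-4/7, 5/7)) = ∅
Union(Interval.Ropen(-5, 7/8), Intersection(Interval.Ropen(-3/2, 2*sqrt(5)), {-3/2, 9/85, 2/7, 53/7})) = Interval.Ropen(-5, 7/8)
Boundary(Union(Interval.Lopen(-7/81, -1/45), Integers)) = Union(Complement(Integers, Interval.open(-7/81, -1/45)), {-7/81, -1/45})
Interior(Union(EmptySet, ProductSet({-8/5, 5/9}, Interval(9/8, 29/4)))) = EmptySet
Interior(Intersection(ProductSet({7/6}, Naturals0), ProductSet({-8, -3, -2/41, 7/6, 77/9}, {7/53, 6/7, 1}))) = EmptySet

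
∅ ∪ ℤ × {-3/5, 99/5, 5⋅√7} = ℤ × {-3/5, 99/5, 5⋅√7}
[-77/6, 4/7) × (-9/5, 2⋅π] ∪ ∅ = [-77/6, 4/7) × (-9/5, 2⋅π]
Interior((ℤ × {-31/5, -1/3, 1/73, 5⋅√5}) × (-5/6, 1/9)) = ∅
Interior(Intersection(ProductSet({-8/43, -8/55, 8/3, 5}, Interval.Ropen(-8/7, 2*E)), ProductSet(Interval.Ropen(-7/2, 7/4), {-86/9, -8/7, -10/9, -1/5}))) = EmptySet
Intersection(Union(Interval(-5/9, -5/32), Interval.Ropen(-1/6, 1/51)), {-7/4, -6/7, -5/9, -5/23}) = {-5/9, -5/23}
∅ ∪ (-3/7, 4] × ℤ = (-3/7, 4] × ℤ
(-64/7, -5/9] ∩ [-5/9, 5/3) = {-5/9}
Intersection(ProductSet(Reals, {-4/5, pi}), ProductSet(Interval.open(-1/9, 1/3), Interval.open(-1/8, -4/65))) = EmptySet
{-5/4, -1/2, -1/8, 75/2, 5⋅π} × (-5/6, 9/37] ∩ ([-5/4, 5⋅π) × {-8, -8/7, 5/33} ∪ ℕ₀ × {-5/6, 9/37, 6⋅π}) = {-5/4, -1/2, -1/8} × {5/33}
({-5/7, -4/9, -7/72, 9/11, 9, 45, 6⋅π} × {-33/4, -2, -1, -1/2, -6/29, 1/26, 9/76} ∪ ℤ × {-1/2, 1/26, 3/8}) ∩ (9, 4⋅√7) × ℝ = {10} × {-1/2, 1/26, 3/8}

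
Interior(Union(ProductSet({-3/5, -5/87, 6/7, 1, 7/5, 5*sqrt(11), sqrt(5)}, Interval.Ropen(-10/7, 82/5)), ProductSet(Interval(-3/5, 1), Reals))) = ProductSet(Interval.open(-3/5, 1), Interval(-oo, oo))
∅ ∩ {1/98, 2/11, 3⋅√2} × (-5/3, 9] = ∅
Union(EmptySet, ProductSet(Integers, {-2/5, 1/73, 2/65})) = ProductSet(Integers, {-2/5, 1/73, 2/65})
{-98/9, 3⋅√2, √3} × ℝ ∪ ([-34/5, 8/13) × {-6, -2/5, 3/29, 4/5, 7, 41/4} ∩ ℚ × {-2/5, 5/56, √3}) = ((ℚ ∩ [-34/5, 8/13)) × {-2/5}) ∪ ({-98/9, 3⋅√2, √3} × ℝ)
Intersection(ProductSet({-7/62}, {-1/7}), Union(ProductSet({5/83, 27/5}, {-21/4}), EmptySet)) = EmptySet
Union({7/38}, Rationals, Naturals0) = Rationals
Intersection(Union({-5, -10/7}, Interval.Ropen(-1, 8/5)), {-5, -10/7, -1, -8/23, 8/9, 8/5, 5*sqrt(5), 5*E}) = {-5, -10/7, -1, -8/23, 8/9}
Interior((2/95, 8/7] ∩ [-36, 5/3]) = (2/95, 8/7)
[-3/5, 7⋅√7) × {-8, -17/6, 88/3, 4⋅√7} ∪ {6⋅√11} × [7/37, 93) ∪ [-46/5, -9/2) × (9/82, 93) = ([-46/5, -9/2) × (9/82, 93)) ∪ ({6⋅√11} × [7/37, 93)) ∪ ([-3/5, 7⋅√7) × {-8, -17/6, 88/3, 4⋅√7})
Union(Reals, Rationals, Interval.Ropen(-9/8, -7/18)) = Interval(-oo, oo)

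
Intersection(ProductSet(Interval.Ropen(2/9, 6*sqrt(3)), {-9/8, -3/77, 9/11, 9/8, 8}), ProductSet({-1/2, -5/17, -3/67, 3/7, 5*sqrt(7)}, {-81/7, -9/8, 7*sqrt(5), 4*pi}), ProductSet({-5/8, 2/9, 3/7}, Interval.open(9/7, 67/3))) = EmptySet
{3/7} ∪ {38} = {3/7, 38}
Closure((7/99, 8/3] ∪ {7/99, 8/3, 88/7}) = [7/99, 8/3] ∪ {88/7}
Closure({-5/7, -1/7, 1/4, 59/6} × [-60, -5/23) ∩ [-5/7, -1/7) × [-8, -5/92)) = {-5/7} × [-8, -5/23]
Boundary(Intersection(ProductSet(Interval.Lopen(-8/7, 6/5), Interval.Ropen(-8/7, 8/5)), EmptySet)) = EmptySet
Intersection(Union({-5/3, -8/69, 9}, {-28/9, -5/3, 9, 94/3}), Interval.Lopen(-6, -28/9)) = {-28/9}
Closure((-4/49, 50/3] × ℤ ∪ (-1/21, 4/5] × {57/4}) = ([-4/49, 50/3] × ℤ) ∪ ([-1/21, 4/5] × {57/4})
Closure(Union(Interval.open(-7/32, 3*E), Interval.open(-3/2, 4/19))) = Interval(-3/2, 3*E)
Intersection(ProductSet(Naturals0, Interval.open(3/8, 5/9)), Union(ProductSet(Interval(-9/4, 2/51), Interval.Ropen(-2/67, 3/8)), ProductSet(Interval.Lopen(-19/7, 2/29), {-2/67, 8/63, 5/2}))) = EmptySet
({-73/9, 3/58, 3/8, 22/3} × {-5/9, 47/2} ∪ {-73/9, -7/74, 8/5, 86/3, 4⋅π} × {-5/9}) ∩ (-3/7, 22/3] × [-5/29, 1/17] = ∅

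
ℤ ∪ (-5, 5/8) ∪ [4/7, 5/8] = ℤ ∪ [-5, 5/8]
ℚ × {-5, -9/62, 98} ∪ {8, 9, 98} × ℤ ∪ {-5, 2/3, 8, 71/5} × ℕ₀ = ({8, 9, 98} × ℤ) ∪ (ℚ × {-5, -9/62, 98}) ∪ ({-5, 2/3, 8, 71/5} × ℕ₀)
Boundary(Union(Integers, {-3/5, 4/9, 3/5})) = Union({-3/5, 4/9, 3/5}, Integers)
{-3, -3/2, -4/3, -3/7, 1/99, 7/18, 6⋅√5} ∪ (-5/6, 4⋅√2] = {-3, -3/2, -4/3, 6⋅√5} ∪ (-5/6, 4⋅√2]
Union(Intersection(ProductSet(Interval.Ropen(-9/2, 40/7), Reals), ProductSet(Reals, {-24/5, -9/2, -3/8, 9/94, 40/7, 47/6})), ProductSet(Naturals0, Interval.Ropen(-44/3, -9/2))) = Union(ProductSet(Interval.Ropen(-9/2, 40/7), {-24/5, -9/2, -3/8, 9/94, 40/7, 47/6}), ProductSet(Naturals0, Interval.Ropen(-44/3, -9/2)))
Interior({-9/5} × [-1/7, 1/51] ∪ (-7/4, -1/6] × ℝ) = (-7/4, -1/6) × ℝ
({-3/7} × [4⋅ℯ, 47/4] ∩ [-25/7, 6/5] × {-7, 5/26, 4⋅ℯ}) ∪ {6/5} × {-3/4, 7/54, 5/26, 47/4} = ({-3/7} × {4⋅ℯ}) ∪ ({6/5} × {-3/4, 7/54, 5/26, 47/4})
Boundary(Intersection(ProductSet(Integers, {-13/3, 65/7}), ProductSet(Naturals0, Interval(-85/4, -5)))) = EmptySet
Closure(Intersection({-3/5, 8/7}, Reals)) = {-3/5, 8/7}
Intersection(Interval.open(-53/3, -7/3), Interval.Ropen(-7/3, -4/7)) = EmptySet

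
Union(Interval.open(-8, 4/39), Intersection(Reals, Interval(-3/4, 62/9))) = Interval.Lopen(-8, 62/9)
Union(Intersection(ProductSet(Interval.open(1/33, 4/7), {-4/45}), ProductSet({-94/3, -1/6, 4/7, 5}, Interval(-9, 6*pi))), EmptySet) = EmptySet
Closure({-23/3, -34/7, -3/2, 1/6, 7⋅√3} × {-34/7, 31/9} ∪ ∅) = {-23/3, -34/7, -3/2, 1/6, 7⋅√3} × {-34/7, 31/9}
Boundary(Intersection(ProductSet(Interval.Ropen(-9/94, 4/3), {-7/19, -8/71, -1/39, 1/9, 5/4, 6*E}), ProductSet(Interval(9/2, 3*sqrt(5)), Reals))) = EmptySet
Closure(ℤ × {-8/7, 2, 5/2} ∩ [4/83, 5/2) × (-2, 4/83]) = {1, 2} × {-8/7}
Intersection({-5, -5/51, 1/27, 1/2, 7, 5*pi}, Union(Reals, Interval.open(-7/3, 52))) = {-5, -5/51, 1/27, 1/2, 7, 5*pi}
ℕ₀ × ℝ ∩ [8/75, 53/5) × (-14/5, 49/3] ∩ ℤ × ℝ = {1, 2, …, 10} × (-14/5, 49/3]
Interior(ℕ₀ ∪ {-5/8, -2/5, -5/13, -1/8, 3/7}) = ∅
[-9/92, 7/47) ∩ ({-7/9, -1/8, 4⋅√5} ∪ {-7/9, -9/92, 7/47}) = {-9/92}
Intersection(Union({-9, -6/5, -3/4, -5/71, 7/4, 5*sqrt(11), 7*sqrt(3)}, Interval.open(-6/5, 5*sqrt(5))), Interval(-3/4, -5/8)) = Interval(-3/4, -5/8)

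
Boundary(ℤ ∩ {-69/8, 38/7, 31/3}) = ∅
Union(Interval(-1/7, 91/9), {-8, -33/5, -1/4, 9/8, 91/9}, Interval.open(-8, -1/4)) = Union(Interval(-8, -1/4), Interval(-1/7, 91/9))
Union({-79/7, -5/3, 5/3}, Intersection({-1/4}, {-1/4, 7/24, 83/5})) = {-79/7, -5/3, -1/4, 5/3}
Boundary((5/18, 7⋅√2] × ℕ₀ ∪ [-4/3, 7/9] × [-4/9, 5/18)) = ({-4/3, 7/9} × [-4/9, 5/18]) ∪ ([-4/3, 7/9] × {-4/9, 5/18}) ∪ ([7/9, 7⋅√2] × ℕ₀) ∪ ([5/18, 7⋅√2] × ℕ₀ \ (-4/9, 5/18))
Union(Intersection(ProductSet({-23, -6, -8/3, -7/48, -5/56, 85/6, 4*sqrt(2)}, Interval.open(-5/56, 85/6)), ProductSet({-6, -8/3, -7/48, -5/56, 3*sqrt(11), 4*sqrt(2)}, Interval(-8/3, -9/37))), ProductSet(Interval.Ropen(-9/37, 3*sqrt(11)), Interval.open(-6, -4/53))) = ProductSet(Interval.Ropen(-9/37, 3*sqrt(11)), Interval.open(-6, -4/53))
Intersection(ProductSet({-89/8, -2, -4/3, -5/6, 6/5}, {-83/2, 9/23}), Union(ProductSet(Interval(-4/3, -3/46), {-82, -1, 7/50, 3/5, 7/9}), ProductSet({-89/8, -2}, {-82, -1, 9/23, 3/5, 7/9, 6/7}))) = ProductSet({-89/8, -2}, {9/23})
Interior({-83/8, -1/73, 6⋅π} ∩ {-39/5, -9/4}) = ∅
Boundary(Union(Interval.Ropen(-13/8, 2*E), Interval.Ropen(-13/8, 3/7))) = {-13/8, 2*E}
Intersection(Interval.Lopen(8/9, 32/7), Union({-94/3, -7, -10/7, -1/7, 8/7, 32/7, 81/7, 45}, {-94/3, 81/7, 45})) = {8/7, 32/7}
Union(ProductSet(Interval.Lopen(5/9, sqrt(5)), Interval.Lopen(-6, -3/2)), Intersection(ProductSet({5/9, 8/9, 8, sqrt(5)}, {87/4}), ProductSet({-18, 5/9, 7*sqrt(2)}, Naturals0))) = ProductSet(Interval.Lopen(5/9, sqrt(5)), Interval.Lopen(-6, -3/2))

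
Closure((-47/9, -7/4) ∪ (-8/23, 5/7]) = [-47/9, -7/4] ∪ [-8/23, 5/7]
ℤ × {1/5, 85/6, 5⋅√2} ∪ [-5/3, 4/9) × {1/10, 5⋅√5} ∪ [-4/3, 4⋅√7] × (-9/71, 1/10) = (ℤ × {1/5, 85/6, 5⋅√2}) ∪ ([-5/3, 4/9) × {1/10, 5⋅√5}) ∪ ([-4/3, 4⋅√7] × (-9/71, 1/10))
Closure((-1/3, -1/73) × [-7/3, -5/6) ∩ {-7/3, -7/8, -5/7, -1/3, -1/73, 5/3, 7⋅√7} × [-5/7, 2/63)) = ∅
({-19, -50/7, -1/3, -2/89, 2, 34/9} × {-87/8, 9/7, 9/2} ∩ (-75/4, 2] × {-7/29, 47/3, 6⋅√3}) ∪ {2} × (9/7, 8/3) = {2} × (9/7, 8/3)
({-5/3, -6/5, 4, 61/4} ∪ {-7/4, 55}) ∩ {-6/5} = {-6/5}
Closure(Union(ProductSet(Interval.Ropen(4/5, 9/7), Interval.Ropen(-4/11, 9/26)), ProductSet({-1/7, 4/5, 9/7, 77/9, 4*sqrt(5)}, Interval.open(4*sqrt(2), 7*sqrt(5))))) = Union(ProductSet({4/5, 9/7}, Interval(-4/11, 9/26)), ProductSet({-1/7, 4/5, 9/7, 77/9, 4*sqrt(5)}, Interval(4*sqrt(2), 7*sqrt(5))), ProductSet(Interval(4/5, 9/7), {-4/11, 9/26}), ProductSet(Interval.Ropen(4/5, 9/7), Interval.Ropen(-4/11, 9/26)))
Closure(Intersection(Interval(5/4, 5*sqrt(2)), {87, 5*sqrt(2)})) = {5*sqrt(2)}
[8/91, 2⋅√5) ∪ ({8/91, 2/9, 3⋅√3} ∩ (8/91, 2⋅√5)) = [8/91, 2⋅√5)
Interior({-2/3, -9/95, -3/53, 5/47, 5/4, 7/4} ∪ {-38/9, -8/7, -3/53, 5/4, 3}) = ∅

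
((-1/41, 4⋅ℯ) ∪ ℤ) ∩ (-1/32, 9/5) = (-1/41, 9/5) ∪ {0, 1}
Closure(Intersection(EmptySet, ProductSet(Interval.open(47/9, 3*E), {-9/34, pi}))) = EmptySet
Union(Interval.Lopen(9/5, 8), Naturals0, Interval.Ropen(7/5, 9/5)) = Union(Interval.Ropen(7/5, 9/5), Interval.Lopen(9/5, 8), Naturals0)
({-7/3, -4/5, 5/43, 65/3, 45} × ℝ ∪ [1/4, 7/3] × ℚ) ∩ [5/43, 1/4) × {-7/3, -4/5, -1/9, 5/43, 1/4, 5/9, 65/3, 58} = {5/43} × {-7/3, -4/5, -1/9, 5/43, 1/4, 5/9, 65/3, 58}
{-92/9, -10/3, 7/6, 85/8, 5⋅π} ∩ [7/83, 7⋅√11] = {7/6, 85/8, 5⋅π}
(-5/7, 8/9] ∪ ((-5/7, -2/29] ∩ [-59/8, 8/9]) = (-5/7, 8/9]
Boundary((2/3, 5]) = {2/3, 5}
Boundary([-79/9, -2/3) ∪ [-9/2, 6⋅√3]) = {-79/9, 6⋅√3}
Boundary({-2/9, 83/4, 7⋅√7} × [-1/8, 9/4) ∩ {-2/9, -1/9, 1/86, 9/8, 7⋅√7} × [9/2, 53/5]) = ∅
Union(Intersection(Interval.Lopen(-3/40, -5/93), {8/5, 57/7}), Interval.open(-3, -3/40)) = Interval.open(-3, -3/40)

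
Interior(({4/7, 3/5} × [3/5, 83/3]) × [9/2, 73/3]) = ∅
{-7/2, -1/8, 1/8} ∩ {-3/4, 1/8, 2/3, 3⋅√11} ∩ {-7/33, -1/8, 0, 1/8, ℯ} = {1/8}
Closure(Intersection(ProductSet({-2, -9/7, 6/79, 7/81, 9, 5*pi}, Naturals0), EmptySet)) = EmptySet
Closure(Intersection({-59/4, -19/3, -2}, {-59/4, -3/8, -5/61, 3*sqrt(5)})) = {-59/4}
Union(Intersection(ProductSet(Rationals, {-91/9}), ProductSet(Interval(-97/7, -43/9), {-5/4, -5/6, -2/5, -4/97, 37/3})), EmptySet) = EmptySet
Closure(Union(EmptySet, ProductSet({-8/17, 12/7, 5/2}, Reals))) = ProductSet({-8/17, 12/7, 5/2}, Reals)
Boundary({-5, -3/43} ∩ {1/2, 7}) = ∅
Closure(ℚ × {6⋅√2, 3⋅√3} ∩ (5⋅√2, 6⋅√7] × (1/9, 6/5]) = ∅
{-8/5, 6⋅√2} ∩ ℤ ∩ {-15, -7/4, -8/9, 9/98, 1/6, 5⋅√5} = ∅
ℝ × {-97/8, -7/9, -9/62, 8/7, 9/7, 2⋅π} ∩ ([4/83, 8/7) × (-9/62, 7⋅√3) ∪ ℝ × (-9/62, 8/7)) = [4/83, 8/7) × {8/7, 9/7, 2⋅π}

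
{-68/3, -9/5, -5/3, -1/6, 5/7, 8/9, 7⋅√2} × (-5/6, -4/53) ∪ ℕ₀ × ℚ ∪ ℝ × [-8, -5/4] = (ℕ₀ × ℚ) ∪ (ℝ × [-8, -5/4]) ∪ ({-68/3, -9/5, -5/3, -1/6, 5/7, 8/9, 7⋅√2} × (-5/6, -4/53))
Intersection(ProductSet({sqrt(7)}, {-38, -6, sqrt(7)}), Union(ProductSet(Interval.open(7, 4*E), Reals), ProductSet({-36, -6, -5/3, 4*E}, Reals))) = EmptySet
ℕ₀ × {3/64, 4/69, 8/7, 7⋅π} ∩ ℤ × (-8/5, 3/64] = ℕ₀ × {3/64}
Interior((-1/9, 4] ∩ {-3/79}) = ∅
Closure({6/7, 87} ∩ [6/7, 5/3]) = {6/7}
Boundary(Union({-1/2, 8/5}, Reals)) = EmptySet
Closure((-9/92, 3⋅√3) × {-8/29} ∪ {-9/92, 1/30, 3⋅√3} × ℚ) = ({-9/92, 1/30, 3⋅√3} × ℝ) ∪ ([-9/92, 3⋅√3] × {-8/29})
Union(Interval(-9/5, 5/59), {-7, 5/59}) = Union({-7}, Interval(-9/5, 5/59))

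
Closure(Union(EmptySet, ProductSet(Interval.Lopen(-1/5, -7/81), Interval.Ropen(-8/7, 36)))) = Union(ProductSet({-1/5, -7/81}, Interval(-8/7, 36)), ProductSet(Interval(-1/5, -7/81), {-8/7, 36}), ProductSet(Interval.Lopen(-1/5, -7/81), Interval.Ropen(-8/7, 36)))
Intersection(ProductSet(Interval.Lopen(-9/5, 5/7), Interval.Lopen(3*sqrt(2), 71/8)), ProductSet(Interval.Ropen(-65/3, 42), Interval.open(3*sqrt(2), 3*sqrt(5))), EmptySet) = EmptySet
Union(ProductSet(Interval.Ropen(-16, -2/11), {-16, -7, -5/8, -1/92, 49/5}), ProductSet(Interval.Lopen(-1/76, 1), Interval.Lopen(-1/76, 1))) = Union(ProductSet(Interval.Ropen(-16, -2/11), {-16, -7, -5/8, -1/92, 49/5}), ProductSet(Interval.Lopen(-1/76, 1), Interval.Lopen(-1/76, 1)))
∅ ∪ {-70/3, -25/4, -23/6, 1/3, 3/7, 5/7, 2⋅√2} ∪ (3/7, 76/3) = {-70/3, -25/4, -23/6, 1/3} ∪ [3/7, 76/3)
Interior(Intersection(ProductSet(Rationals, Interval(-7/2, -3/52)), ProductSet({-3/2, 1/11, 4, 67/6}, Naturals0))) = EmptySet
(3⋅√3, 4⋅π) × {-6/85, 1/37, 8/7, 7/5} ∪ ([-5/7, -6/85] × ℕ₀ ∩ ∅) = (3⋅√3, 4⋅π) × {-6/85, 1/37, 8/7, 7/5}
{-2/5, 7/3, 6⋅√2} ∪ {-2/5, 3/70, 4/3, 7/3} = {-2/5, 3/70, 4/3, 7/3, 6⋅√2}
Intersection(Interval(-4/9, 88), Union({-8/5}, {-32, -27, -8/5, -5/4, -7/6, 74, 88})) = {74, 88}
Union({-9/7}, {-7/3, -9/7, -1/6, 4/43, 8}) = {-7/3, -9/7, -1/6, 4/43, 8}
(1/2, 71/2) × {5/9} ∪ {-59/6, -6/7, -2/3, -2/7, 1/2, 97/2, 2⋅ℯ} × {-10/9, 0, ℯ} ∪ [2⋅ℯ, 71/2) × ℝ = ((1/2, 71/2) × {5/9}) ∪ ([2⋅ℯ, 71/2) × ℝ) ∪ ({-59/6, -6/7, -2/3, -2/7, 1/2, 97/2, 2⋅ℯ} × {-10/9, 0, ℯ})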